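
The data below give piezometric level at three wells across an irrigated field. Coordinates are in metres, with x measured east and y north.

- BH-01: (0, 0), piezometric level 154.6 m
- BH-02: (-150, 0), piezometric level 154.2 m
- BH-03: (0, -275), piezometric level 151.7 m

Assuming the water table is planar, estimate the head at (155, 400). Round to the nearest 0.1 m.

159.2 m

∂h/∂x = (154.2 − 154.6) / (-150 − 0) = +0.002667
∂h/∂y = (151.7 − 154.6) / (-275 − 0) = +0.01055
h(155, 400) = 154.6 + (+0.002667)·(155) + (+0.01055)·(400) = 154.6 +0.413 +4.218 = 159.232 m.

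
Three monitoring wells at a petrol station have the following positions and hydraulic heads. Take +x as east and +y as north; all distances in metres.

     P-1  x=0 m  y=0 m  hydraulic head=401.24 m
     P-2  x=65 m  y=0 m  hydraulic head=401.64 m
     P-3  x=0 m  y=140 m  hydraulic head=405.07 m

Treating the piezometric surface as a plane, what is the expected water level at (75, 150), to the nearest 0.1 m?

∂h/∂x = (401.64 − 401.24) / (65 − 0) = +0.006154
∂h/∂y = (405.07 − 401.24) / (140 − 0) = +0.02736
h(75, 150) = 401.24 + (+0.006154)·(75) + (+0.02736)·(150) = 401.24 +0.462 +4.104 = 405.805 m.

405.8 m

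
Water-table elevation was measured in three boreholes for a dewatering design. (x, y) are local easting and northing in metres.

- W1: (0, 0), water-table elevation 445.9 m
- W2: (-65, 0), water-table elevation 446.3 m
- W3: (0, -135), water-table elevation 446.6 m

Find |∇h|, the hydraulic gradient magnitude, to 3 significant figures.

∂h/∂x = (446.3 − 445.9) / (-65 − 0) = -0.006154
∂h/∂y = (446.6 − 445.9) / (-135 − 0) = -0.005185
|∇h| = √(-0.006154² + -0.005185²) = 0.008047

0.00805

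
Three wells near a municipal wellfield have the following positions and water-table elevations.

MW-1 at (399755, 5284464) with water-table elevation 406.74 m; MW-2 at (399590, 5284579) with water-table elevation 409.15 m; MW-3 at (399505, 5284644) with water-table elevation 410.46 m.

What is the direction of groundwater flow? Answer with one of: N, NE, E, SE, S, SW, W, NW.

With h = a·x + b·y + c and MW-1 as origin, the differences give:
  (-165)·a + 115·b = +2.41
  (-250)·a + 180·b = +3.72
Eliminate b (×180 and ×115, subtract): -950·a = 6.000 → a = ∂h/∂x = -0.006316
Back-substitute: b = ∂h/∂y = +0.01189.
Flow = −∇h = (+0.006316 east, -0.01189 north), which points southeast.

SE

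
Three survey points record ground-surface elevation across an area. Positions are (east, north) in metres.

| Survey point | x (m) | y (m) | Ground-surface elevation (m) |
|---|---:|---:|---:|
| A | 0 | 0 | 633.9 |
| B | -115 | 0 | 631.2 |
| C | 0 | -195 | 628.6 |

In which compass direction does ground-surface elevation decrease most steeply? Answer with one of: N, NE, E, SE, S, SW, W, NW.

SW

∂z/∂x = (631.2 − 633.9) / (-115 − 0) = +0.02348
∂z/∂y = (628.6 − 633.9) / (-195 − 0) = +0.02718
Steepest decrease is along −∇f = (-0.02348 E, -0.02718 N) → southwest.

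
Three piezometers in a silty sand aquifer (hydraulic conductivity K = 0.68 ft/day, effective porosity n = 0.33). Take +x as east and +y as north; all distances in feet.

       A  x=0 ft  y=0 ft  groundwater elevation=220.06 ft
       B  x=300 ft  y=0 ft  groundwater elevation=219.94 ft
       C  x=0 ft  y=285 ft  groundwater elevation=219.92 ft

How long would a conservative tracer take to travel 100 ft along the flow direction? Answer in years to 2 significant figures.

∂h/∂x = (219.94 − 220.06) / (300 − 0) = -0.0004000
∂h/∂y = (219.92 − 220.06) / (285 − 0) = -0.0004912
|∇h| = √(-0.0004000² + -0.0004912²) = 0.0006335
Seepage velocity v = K·i/n = 0.68 × 0.0006335 / 0.33 = 0.001305 ft/day.
t = 100 / 0.001305 = 7.663e+04 days = 210 years.

210 years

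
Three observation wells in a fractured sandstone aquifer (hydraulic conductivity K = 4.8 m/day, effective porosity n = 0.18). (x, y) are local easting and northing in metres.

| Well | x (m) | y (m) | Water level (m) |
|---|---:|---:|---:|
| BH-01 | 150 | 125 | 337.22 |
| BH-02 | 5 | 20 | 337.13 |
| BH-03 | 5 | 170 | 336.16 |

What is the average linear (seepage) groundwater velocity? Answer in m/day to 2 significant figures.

0.22 m/day

With h = a·x + b·y + c and BH-01 as origin, the differences give:
  (-145)·a + (-105)·b = -0.09
  (-145)·a + 45·b = -1.06
Eliminate b (×45 and ×(-105), subtract): -21750·a = -115.350 → a = ∂h/∂x = +0.005303
Back-substitute: b = ∂h/∂y = -0.006467.
|∇h| = √(0.005303² + -0.006467²) = 0.008363
Seepage velocity v = K·i/n = 4.8 × 0.008363 / 0.18 = 0.223 m/day.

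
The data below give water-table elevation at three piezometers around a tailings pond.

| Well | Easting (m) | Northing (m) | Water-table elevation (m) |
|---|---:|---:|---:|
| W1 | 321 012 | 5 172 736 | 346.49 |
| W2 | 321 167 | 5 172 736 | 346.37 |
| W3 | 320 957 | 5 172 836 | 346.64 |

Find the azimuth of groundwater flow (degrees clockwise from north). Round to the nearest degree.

144°

Differences from W1: to W2 (Δx, Δy, Δh) = (155, 0, -0.12); to W3 = (-55, 100, +0.15).
Solve a·Δx + b·Δy = Δh: det = 155·100 − (-55)·0 = 15500.
∂h/∂x = [(-0.12)·100 − (+0.15)·0] / 15500 = -0.0007742
∂h/∂y = [155·(+0.15) − (-55)·(-0.12)] / 15500 = +0.001074
Flow direction (−∇h) has components (+0.0007742 E, -0.001074 N).
Azimuth = atan2(E, N) = atan2(+0.0007742, -0.001074) = 144.2° ≈ 144°.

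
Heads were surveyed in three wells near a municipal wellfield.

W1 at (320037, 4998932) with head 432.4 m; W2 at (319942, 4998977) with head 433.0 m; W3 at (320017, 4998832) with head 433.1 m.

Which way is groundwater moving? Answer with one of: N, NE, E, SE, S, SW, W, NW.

NE

Three-point gradient (reference W1): Δ to W2 = (-95, 45, +0.6), Δ to W3 = (-20, -100, +0.7).
∂h/∂x = -0.008798, ∂h/∂y = -0.005240 (det = 10400).
Flow = −∇h = (+0.008798 east, +0.005240 north), which points northeast.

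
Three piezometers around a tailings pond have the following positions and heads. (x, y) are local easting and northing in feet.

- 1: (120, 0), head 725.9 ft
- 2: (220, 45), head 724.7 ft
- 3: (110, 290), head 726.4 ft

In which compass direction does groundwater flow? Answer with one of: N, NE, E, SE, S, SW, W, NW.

Taking 1 as reference: 2−1 = (100, 45, -1.2); 3−1 = (-10, 290, +0.5).
Determinant of the coordinate differences = 100·290 − (-10)·45 = 29450.
∂h/∂x = [(-1.2)·290 − (+0.5)·45] / 29450 = -0.01258
∂h/∂y = [100·(+0.5) − (-10)·(-1.2)] / 29450 = +0.001290
Flow = −∇h = (+0.01258 east, -0.001290 north), which points east.

E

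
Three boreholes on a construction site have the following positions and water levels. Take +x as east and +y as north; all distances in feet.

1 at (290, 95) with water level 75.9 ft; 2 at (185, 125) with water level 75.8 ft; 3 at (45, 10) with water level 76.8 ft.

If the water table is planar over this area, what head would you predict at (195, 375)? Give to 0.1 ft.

74.0 ft

Three-point gradient (reference 1): Δ to 2 = (-105, 30, -0.1), Δ to 3 = (-245, -85, +0.9).
∂h/∂x = -0.001137, ∂h/∂y = -0.007312 (det = 16275).
h(195, 375) = 75.9 + (-0.001137)·(-95) + (-0.007312)·(280) = 75.9 +0.108 -2.047 = 73.961 ft.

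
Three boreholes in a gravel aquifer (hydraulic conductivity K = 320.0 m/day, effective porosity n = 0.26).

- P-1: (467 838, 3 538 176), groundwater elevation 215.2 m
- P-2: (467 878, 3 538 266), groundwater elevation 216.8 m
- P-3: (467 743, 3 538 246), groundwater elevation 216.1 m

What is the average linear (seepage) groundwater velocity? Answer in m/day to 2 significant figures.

Three-point gradient (reference P-1): Δ to P-2 = (40, 90, +1.6), Δ to P-3 = (-95, 70, +0.9).
∂h/∂x = +0.002731, ∂h/∂y = +0.01656 (det = 11350).
|∇h| = √(0.002731² + 0.01656²) = 0.01678
Seepage velocity v = K·i/n = 320.0 × 0.01678 / 0.26 = 20.65 m/day.

21 m/day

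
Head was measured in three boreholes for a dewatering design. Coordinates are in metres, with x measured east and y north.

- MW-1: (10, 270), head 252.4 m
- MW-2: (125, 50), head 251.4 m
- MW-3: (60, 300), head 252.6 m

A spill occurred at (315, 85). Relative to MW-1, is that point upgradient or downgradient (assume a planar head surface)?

downgradient

Taking MW-1 as reference: MW-2−MW-1 = (115, -220, -1.0); MW-3−MW-1 = (50, 30, +0.2).
Determinant of the coordinate differences = 115·30 − 50·(-220) = 14450.
∂h/∂x = [(-1.0)·30 − (+0.2)·(-220)] / 14450 = +0.0009689
∂h/∂y = [115·(+0.2) − 50·(-1.0)] / 14450 = +0.005052
Head at (315, 85) = 252.4 + (+0.0009689)·(305) + (+0.005052)·(-185) = 251.76 m.
That is lower than the 252.4 m at MW-1, so the point is downgradient.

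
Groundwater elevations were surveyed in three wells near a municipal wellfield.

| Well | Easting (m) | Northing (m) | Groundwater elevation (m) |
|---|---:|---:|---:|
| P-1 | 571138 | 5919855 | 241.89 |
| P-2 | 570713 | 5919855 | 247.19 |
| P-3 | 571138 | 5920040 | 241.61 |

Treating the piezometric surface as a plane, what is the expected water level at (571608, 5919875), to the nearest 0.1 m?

236.0 m

∂h/∂x = (247.19 − 241.89) / (570713 − 571138) = -0.01247
∂h/∂y = (241.61 − 241.89) / (5920040 − 5919855) = -0.001514
h(571608, 5919875) = 241.89 + (-0.01247)·(470) + (-0.001514)·(20) = 241.89 -5.861 -0.030 = 235.999 m.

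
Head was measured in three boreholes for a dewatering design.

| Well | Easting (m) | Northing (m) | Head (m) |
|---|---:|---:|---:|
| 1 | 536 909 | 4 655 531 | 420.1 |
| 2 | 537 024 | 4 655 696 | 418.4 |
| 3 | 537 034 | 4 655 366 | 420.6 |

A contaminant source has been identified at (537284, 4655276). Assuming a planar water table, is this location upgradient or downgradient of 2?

Taking 1 as reference: 2−1 = (115, 165, -1.7); 3−1 = (125, -165, +0.5).
Solve a·Δx + b·Δy = Δh: det = 115·(-165) − 125·165 = -39600.
∂h/∂x = [(-1.7)·(-165) − (+0.5)·165] / -39600 = -0.005000
∂h/∂y = [115·(+0.5) − 125·(-1.7)] / -39600 = -0.006818
Head at (537284, 4655276) = 420.1 + (-0.005000)·(375) + (-0.006818)·(-255) = 419.96 m.
That is higher than the 418.4 m at 2, so the point is upgradient.

upgradient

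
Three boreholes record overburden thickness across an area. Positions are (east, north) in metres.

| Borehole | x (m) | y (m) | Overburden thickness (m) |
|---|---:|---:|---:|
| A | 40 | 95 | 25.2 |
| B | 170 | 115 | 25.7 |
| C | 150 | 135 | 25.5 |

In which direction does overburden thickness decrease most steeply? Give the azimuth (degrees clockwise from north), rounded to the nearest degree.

With d = a·x + b·y + c and A as origin, the differences give:
  130·a + 20·b = +0.5
  110·a + 40·b = +0.3
Eliminate b (×40 and ×20, subtract): 3000·a = 14.00 → a = ∂d/∂x = +0.004667
Back-substitute: b = ∂d/∂y = -0.005333.
Steepest decrease is along −∇f: components (-0.004667 E, +0.005333 N).
Azimuth = atan2(-0.004667, +0.005333) = 318.8° ≈ 319°.

319°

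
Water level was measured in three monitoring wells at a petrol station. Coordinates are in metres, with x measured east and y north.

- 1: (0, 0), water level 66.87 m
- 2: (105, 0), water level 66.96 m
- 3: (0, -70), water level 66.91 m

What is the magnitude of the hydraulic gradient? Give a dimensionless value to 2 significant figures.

∂h/∂x = (66.96 − 66.87) / (105 − 0) = +0.0008571
∂h/∂y = (66.91 − 66.87) / (-70 − 0) = -0.0005714
|∇h| = √(0.0008571² + -0.0005714²) = 0.00103

0.0010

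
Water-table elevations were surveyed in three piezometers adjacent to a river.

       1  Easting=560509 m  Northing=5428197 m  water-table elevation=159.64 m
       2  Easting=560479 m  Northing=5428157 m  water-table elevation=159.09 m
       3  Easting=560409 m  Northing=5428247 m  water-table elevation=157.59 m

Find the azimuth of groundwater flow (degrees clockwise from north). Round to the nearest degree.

273°

Differences from 1: to 2 (Δx, Δy, Δh) = (-30, -40, -0.55); to 3 = (-100, 50, -2.05).
Solve a·Δx + b·Δy = Δh: det = (-30)·50 − (-100)·(-40) = -5500.
∂h/∂x = [(-0.55)·50 − (-2.05)·(-40)] / -5500 = +0.01991
∂h/∂y = [(-30)·(-2.05) − (-100)·(-0.55)] / -5500 = -0.001182
Flow direction (−∇h) has components (-0.01991 E, +0.001182 N).
Azimuth = atan2(E, N) = atan2(-0.01991, +0.001182) = 273.4° ≈ 273°.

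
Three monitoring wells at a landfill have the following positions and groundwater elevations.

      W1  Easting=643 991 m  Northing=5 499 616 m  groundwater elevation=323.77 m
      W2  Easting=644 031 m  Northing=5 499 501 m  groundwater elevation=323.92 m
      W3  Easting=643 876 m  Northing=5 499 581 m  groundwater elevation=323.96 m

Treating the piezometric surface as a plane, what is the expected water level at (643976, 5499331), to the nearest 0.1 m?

324.3 m

With h = a·x + b·y + c and W1 as origin, the differences give:
  40·a + (-115)·b = +0.15
  (-115)·a + (-35)·b = +0.19
Eliminate b (×(-35) and ×(-115), subtract): -14625·a = 16.600 → a = ∂h/∂x = -0.001135
Back-substitute: b = ∂h/∂y = -0.001699.
h(643976, 5499331) = 323.77 + (-0.001135)·(-15) + (-0.001699)·(-285) = 323.77 +0.017 +0.484 = 324.271 m.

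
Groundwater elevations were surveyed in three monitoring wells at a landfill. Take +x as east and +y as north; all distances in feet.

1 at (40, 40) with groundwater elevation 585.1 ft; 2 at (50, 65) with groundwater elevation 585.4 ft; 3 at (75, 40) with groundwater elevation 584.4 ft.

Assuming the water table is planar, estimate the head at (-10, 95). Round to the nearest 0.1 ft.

With h = a·x + b·y + c and 1 as origin, the differences give:
  10·a + 25·b = +0.3
  35·a + 0·b = -0.7
Eliminate b (×0 and ×25, subtract): -875·a = 17.50 → a = ∂h/∂x = -0.02000
Back-substitute: b = ∂h/∂y = +0.02000.
h(-10, 95) = 585.1 + (-0.02000)·(-50) + (+0.02000)·(55) = 585.1 +1.000 +1.100 = 587.200 ft.

587.2 ft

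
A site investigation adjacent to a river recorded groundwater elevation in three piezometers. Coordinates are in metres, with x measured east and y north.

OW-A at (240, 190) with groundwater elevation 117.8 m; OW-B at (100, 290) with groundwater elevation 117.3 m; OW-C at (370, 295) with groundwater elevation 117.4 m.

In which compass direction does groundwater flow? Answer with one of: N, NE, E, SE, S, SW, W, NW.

With h = a·x + b·y + c and OW-A as origin, the differences give:
  (-140)·a + 100·b = -0.5
  130·a + 105·b = -0.4
Eliminate b (×105 and ×100, subtract): -27700·a = -12.50 → a = ∂h/∂x = +0.0004513
Back-substitute: b = ∂h/∂y = -0.004368.
Flow = −∇h = (-0.0004513 east, +0.004368 north), which points north.

N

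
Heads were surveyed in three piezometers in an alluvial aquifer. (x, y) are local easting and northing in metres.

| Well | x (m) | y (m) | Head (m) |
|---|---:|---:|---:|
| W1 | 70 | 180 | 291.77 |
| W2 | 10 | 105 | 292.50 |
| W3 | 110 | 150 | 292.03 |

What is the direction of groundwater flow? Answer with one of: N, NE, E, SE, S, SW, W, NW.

With h = a·x + b·y + c and W1 as origin, the differences give:
  (-60)·a + (-75)·b = +0.73
  40·a + (-30)·b = +0.26
Eliminate b (×(-30) and ×(-75), subtract): 4800·a = -2.400 → a = ∂h/∂x = -0.0005000
Back-substitute: b = ∂h/∂y = -0.009333.
Flow = −∇h = (+0.0005000 east, +0.009333 north), which points north.

N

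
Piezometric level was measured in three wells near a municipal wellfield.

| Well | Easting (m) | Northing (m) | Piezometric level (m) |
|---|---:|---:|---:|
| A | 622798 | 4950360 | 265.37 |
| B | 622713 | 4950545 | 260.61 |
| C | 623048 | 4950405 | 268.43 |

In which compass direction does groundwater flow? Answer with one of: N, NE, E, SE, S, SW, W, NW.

Differences from A: to B (Δx, Δy, Δh) = (-85, 185, -4.76); to C = (250, 45, +3.06).
Solve a·Δx + b·Δy = Δh: det = (-85)·45 − 250·185 = -50075.
∂h/∂x = [(-4.76)·45 − (+3.06)·185] / -50075 = +0.01558
∂h/∂y = [(-85)·(+3.06) − 250·(-4.76)] / -50075 = -0.01857
Flow = −∇h = (-0.01558 east, +0.01857 north), which points northwest.

NW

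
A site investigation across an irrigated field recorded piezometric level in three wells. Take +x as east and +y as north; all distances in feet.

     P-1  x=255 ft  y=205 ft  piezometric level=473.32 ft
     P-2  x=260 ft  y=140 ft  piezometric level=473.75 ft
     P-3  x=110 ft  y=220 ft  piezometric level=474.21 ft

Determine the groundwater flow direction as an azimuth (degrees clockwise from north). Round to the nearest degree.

With h = a·x + b·y + c and P-1 as origin, the differences give:
  5·a + (-65)·b = +0.43
  (-145)·a + 15·b = +0.89
Eliminate b (×15 and ×(-65), subtract): -9350·a = 64.300 → a = ∂h/∂x = -0.006877
Back-substitute: b = ∂h/∂y = -0.007144.
Flow direction (−∇h) has components (+0.006877 E, +0.007144 N).
Azimuth = atan2(E, N) = atan2(+0.006877, +0.007144) = 43.9° ≈ 044°.

044°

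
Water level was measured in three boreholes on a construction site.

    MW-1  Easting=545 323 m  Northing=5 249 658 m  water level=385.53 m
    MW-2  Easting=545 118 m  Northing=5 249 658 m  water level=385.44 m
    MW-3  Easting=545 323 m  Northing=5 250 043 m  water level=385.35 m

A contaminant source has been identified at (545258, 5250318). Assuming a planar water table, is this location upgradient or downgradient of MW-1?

∂h/∂x = (385.44 − 385.53) / (545118 − 545323) = +0.0004390
∂h/∂y = (385.35 − 385.53) / (5250043 − 5249658) = -0.0004675
Head at (545258, 5250318) = 385.53 + (+0.0004390)·(-65) + (-0.0004675)·(660) = 385.19 m.
That is lower than the 385.53 m at MW-1, so the point is downgradient.

downgradient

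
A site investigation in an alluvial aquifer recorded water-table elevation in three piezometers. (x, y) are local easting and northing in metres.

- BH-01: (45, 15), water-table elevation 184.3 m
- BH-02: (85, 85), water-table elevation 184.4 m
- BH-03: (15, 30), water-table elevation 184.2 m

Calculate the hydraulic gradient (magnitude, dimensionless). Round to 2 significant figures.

0.0032

Taking BH-01 as reference: BH-02−BH-01 = (40, 70, +0.1); BH-03−BH-01 = (-30, 15, -0.1).
Solve a·Δx + b·Δy = Δh: det = 40·15 − (-30)·70 = 2700.
∂h/∂x = [(+0.1)·15 − (-0.1)·70] / 2700 = +0.003148
∂h/∂y = [40·(-0.1) − (-30)·(+0.1)] / 2700 = -0.0003704
|∇h| = √(0.003148² + -0.0003704²) = 0.00317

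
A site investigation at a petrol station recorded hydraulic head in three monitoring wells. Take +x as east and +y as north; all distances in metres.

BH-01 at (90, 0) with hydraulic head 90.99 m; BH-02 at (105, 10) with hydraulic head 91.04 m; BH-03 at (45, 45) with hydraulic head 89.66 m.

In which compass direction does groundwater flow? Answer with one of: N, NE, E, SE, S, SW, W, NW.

NW

Differences from BH-01: to BH-02 (Δx, Δy, Δh) = (15, 10, +0.05); to BH-03 = (-45, 45, -1.33).
Solve a·Δx + b·Δy = Δh: det = 15·45 − (-45)·10 = 1125.
∂h/∂x = [(+0.05)·45 − (-1.33)·10] / 1125 = +0.01382
∂h/∂y = [15·(-1.33) − (-45)·(+0.05)] / 1125 = -0.01573
Flow = −∇h = (-0.01382 east, +0.01573 north), which points northwest.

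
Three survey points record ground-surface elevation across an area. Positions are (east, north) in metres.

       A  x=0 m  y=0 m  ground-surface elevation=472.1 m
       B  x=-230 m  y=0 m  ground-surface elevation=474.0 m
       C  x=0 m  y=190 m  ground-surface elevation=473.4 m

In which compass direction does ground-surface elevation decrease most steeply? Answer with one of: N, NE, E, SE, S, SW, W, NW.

∂z/∂x = (474.0 − 472.1) / (-230 − 0) = -0.008261
∂z/∂y = (473.4 − 472.1) / (190 − 0) = +0.006842
Steepest decrease is along −∇f = (+0.008261 E, -0.006842 N) → southeast.

SE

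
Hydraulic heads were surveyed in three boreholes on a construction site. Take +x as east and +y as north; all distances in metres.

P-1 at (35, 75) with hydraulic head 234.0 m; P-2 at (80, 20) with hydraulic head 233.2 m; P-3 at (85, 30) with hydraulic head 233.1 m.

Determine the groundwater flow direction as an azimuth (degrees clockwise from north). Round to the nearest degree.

With h = a·x + b·y + c and P-1 as origin, the differences give:
  45·a + (-55)·b = -0.8
  50·a + (-45)·b = -0.9
Eliminate b (×(-45) and ×(-55), subtract): 725·a = -13.50 → a = ∂h/∂x = -0.01862
Back-substitute: b = ∂h/∂y = -0.0006897.
Flow direction (−∇h) has components (+0.01862 E, +0.0006897 N).
Azimuth = atan2(E, N) = atan2(+0.01862, +0.0006897) = 87.9° ≈ 088°.

088°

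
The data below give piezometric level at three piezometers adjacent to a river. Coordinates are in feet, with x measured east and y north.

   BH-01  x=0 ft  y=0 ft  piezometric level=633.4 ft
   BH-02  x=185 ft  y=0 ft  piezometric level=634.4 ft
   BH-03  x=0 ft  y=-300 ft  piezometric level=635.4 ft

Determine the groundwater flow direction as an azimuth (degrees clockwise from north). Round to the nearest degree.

321°

∂h/∂x = (634.4 − 633.4) / (185 − 0) = +0.005405
∂h/∂y = (635.4 − 633.4) / (-300 − 0) = -0.006667
Flow direction (−∇h) has components (-0.005405 E, +0.006667 N).
Azimuth = atan2(E, N) = atan2(-0.005405, +0.006667) = 321.0° ≈ 321°.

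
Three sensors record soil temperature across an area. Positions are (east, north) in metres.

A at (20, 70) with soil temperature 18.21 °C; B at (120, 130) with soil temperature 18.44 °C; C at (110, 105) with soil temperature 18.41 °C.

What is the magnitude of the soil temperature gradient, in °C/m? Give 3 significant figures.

With T = a·x + b·y + c and A as origin, the differences give:
  100·a + 60·b = +0.23
  90·a + 35·b = +0.20
Eliminate b (×35 and ×60, subtract): -1900·a = -3.950 → a = ∂T/∂x = +0.002079
Back-substitute: b = ∂T/∂y = +0.0003684.
|∇f| = √(0.002079² + 0.0003684²) = 0.002111 °C/m

0.00211 °C/m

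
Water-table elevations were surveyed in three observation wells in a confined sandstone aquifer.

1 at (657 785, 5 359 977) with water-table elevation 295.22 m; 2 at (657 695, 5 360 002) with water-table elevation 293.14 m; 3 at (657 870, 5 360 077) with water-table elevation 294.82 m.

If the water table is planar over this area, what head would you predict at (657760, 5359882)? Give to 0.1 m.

With h = a·x + b·y + c and 1 as origin, the differences give:
  (-90)·a + 25·b = -2.08
  85·a + 100·b = -0.40
Eliminate b (×100 and ×25, subtract): -11125·a = -198.000 → a = ∂h/∂x = +0.01780
Back-substitute: b = ∂h/∂y = -0.01913.
h(657760, 5359882) = 295.22 + (+0.01780)·(-25) + (-0.01913)·(-95) = 295.22 -0.445 +1.817 = 296.592 m.

296.6 m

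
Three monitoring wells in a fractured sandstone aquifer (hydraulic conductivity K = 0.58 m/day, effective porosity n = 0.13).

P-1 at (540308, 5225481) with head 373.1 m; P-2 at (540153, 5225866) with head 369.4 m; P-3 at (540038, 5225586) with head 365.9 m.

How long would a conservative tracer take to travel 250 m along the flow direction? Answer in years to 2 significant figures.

Differences from P-1: to P-2 (Δx, Δy, Δh) = (-155, 385, -3.7); to P-3 = (-270, 105, -7.2).
Determinant of the coordinate differences = (-155)·105 − (-270)·385 = 87675.
∂h/∂x = [(-3.7)·105 − (-7.2)·385] / 87675 = +0.02719
∂h/∂y = [(-155)·(-7.2) − (-270)·(-3.7)] / 87675 = +0.001334
|∇h| = √(0.02719² + 0.001334²) = 0.02722
Seepage velocity v = K·i/n = 0.58 × 0.02722 / 0.13 = 0.1214 m/day.
t = 250 / 0.1214 = 2059 days = 5.64 years.

5.6 years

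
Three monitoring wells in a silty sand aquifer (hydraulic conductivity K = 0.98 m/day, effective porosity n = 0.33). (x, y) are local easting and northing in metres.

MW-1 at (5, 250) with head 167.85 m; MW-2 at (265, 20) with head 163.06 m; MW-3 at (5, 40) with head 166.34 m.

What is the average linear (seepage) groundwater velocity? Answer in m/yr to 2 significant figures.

Taking MW-1 as reference: MW-2−MW-1 = (260, -230, -4.79); MW-3−MW-1 = (0, -210, -1.51).
Determinant of the coordinate differences = 260·(-210) − 0·(-230) = -54600.
∂h/∂x = [(-4.79)·(-210) − (-1.51)·(-230)] / -54600 = -0.01206
∂h/∂y = [260·(-1.51) − 0·(-4.79)] / -54600 = +0.007190
|∇h| = √(-0.01206² + 0.007190²) = 0.01404
Seepage velocity v = K·i/n = 0.98 × 0.01404 / 0.33 = 0.04169 m/day = 15.23 m/yr.

15 m/yr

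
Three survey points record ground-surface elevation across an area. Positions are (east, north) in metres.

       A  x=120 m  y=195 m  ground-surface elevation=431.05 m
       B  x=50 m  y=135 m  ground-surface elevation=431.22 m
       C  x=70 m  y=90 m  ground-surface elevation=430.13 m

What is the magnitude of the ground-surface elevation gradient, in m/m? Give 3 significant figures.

Taking A as reference: B−A = (-70, -60, +0.17); C−A = (-50, -105, -0.92).
Solve a·Δx + b·Δy = Δz: det = (-70)·(-105) − (-50)·(-60) = 4350.
∂z/∂x = [(+0.17)·(-105) − (-0.92)·(-60)] / 4350 = -0.01679
∂z/∂y = [(-70)·(-0.92) − (-50)·(+0.17)] / 4350 = +0.01676
|∇f| = √(-0.01679² + 0.01676²) = 0.02372 m/m

0.0237 m/m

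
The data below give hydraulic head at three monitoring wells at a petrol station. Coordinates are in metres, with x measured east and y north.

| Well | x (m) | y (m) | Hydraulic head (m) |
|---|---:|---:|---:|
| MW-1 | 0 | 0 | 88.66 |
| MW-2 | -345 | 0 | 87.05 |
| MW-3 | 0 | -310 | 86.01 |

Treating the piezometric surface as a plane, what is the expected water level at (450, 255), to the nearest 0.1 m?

92.9 m

∂h/∂x = (87.05 − 88.66) / (-345 − 0) = +0.004667
∂h/∂y = (86.01 − 88.66) / (-310 − 0) = +0.008548
h(450, 255) = 88.66 + (+0.004667)·(450) + (+0.008548)·(255) = 88.66 +2.100 +2.180 = 92.940 m.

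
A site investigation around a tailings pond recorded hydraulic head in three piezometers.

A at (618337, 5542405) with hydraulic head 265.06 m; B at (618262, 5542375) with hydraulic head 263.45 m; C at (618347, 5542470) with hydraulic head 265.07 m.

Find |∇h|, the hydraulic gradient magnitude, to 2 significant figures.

0.023

With h = a·x + b·y + c and A as origin, the differences give:
  (-75)·a + (-30)·b = -1.61
  10·a + 65·b = +0.01
Eliminate b (×65 and ×(-30), subtract): -4575·a = -104.350 → a = ∂h/∂x = +0.02281
Back-substitute: b = ∂h/∂y = -0.003355.
|∇h| = √(0.02281² + -0.003355²) = 0.02306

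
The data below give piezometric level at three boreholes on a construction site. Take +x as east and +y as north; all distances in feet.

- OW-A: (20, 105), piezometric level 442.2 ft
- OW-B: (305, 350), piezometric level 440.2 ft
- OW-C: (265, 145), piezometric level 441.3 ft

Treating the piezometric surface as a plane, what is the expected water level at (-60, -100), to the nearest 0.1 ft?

Three-point gradient (reference OW-A): Δ to OW-B = (285, 245, -2.0), Δ to OW-C = (245, 40, -0.9).
∂h/∂x = -0.002889, ∂h/∂y = -0.004802 (det = -48625).
h(-60, -100) = 442.2 + (-0.002889)·(-80) + (-0.004802)·(-205) = 442.2 +0.231 +0.984 = 443.416 ft.

443.4 ft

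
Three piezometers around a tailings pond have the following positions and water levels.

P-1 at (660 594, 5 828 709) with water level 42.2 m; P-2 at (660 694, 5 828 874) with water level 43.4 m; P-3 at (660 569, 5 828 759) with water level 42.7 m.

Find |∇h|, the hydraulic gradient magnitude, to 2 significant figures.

With h = a·x + b·y + c and P-1 as origin, the differences give:
  100·a + 165·b = +1.2
  (-25)·a + 50·b = +0.5
Eliminate b (×50 and ×165, subtract): 9125·a = -22.50 → a = ∂h/∂x = -0.002466
Back-substitute: b = ∂h/∂y = +0.008767.
|∇h| = √(-0.002466² + 0.008767²) = 0.009107

0.0091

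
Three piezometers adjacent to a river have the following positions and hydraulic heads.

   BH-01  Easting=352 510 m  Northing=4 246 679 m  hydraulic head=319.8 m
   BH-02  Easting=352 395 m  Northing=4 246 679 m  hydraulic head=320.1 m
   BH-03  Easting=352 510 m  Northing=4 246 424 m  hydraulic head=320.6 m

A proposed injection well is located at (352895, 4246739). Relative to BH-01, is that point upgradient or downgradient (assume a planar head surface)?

∂h/∂x = (320.1 − 319.8) / (352395 − 352510) = -0.002609
∂h/∂y = (320.6 − 319.8) / (4246424 − 4246679) = -0.003137
Head at (352895, 4246739) = 319.8 + (-0.002609)·(385) + (-0.003137)·(60) = 318.61 m.
That is lower than the 319.8 m at BH-01, so the point is downgradient.

downgradient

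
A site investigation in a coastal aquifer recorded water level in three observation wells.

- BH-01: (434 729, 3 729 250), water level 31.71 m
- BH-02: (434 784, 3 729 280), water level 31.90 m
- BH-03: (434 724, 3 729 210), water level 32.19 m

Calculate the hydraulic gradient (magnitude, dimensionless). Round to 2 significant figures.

0.017

Taking BH-01 as reference: BH-02−BH-01 = (55, 30, +0.19); BH-03−BH-01 = (-5, -40, +0.48).
Solve a·Δx + b·Δy = Δh: det = 55·(-40) − (-5)·30 = -2050.
∂h/∂x = [(+0.19)·(-40) − (+0.48)·30] / -2050 = +0.01073
∂h/∂y = [55·(+0.48) − (-5)·(+0.19)] / -2050 = -0.01334
|∇h| = √(0.01073² + -0.01334²) = 0.01712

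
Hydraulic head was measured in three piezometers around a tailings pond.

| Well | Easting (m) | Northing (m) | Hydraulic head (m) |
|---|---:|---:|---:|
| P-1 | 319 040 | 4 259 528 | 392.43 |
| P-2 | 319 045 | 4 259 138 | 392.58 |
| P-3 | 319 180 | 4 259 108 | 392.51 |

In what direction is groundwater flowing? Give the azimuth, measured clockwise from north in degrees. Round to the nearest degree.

With h = a·x + b·y + c and P-1 as origin, the differences give:
  5·a + (-390)·b = +0.15
  140·a + (-420)·b = +0.08
Eliminate b (×(-420) and ×(-390), subtract): 52500·a = -31.800 → a = ∂h/∂x = -0.0006057
Back-substitute: b = ∂h/∂y = -0.0003924.
Flow direction (−∇h) has components (+0.0006057 E, +0.0003924 N).
Azimuth = atan2(E, N) = atan2(+0.0006057, +0.0003924) = 57.1° ≈ 057°.

057°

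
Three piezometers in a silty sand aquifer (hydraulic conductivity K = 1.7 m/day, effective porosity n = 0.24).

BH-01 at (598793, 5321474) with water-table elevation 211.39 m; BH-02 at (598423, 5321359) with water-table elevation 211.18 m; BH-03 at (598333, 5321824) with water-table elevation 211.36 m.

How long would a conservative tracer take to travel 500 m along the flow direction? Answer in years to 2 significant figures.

Differences from BH-01: to BH-02 (Δx, Δy, Δh) = (-370, -115, -0.21); to BH-03 = (-460, 350, -0.03).
Determinant of the coordinate differences = (-370)·350 − (-460)·(-115) = -182400.
∂h/∂x = [(-0.21)·350 − (-0.03)·(-115)] / -182400 = +0.0004219
∂h/∂y = [(-370)·(-0.03) − (-460)·(-0.21)] / -182400 = +0.0004688
|∇h| = √(0.0004219² + 0.0004688²) = 0.0006307
Seepage velocity v = K·i/n = 1.7 × 0.0006307 / 0.24 = 0.004467 m/day.
t = 500 / 0.004467 = 1.119e+05 days = 306 years.

310 years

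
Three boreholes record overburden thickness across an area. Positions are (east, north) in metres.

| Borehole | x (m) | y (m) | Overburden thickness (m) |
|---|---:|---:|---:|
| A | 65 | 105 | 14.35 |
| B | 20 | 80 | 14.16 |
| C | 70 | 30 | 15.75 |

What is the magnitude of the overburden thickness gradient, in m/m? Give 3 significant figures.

0.0226 m/m

With d = a·x + b·y + c and A as origin, the differences give:
  (-45)·a + (-25)·b = -0.19
  5·a + (-75)·b = +1.40
Eliminate b (×(-75) and ×(-25), subtract): 3500·a = 49.250 → a = ∂d/∂x = +0.01407
Back-substitute: b = ∂d/∂y = -0.01773.
|∇f| = √(0.01407² + -0.01773²) = 0.02263 m/m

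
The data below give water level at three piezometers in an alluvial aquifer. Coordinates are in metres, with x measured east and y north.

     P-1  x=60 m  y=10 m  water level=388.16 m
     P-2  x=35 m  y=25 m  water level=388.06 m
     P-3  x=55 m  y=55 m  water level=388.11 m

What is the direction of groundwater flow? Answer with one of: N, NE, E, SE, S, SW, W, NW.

Three-point gradient (reference P-1): Δ to P-2 = (-25, 15, -0.10), Δ to P-3 = (-5, 45, -0.05).
∂h/∂x = +0.003571, ∂h/∂y = -0.0007143 (det = -1050).
Flow = −∇h = (-0.003571 east, +0.0007143 north), which points west.

W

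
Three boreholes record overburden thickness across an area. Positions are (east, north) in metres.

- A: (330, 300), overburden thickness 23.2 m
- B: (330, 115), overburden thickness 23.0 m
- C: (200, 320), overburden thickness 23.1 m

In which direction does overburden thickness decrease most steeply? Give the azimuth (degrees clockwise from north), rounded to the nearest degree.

221°

Taking A as reference: B−A = (0, -185, -0.2); C−A = (-130, 20, -0.1).
Determinant of the coordinate differences = 0·20 − (-130)·(-185) = -24050.
∂d/∂x = [(-0.2)·20 − (-0.1)·(-185)] / -24050 = +0.0009356
∂d/∂y = [0·(-0.1) − (-130)·(-0.2)] / -24050 = +0.001081
Steepest decrease is along −∇f: components (-0.0009356 E, -0.001081 N).
Azimuth = atan2(-0.0009356, -0.001081) = 220.9° ≈ 221°.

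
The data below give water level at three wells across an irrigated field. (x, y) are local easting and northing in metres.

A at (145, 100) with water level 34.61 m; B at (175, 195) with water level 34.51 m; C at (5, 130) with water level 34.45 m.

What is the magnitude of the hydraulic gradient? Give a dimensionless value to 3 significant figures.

With h = a·x + b·y + c and A as origin, the differences give:
  30·a + 95·b = -0.10
  (-140)·a + 30·b = -0.16
Eliminate b (×30 and ×95, subtract): 14200·a = 12.200 → a = ∂h/∂x = +0.0008592
Back-substitute: b = ∂h/∂y = -0.001324.
|∇h| = √(0.0008592² + -0.001324²) = 0.001578

0.00158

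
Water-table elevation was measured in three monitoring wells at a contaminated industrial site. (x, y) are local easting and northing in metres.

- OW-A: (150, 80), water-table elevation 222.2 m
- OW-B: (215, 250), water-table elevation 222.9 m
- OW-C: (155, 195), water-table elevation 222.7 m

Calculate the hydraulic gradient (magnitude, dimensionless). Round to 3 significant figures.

0.00443

Taking OW-A as reference: OW-B−OW-A = (65, 170, +0.7); OW-C−OW-A = (5, 115, +0.5).
Solve a·Δx + b·Δy = Δh: det = 65·115 − 5·170 = 6625.
∂h/∂x = [(+0.7)·115 − (+0.5)·170] / 6625 = -0.0006792
∂h/∂y = [65·(+0.5) − 5·(+0.7)] / 6625 = +0.004377
|∇h| = √(-0.0006792² + 0.004377²) = 0.004429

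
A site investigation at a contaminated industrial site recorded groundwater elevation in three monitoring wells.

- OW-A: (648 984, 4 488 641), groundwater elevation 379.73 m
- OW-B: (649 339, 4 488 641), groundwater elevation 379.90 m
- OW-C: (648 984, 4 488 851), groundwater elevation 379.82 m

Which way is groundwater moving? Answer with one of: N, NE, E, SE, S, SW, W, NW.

∂h/∂x = (379.90 − 379.73) / (649339 − 648984) = +0.0004789
∂h/∂y = (379.82 − 379.73) / (4488851 − 4488641) = +0.0004286
Flow = −∇h = (-0.0004789 east, -0.0004286 north), which points southwest.

SW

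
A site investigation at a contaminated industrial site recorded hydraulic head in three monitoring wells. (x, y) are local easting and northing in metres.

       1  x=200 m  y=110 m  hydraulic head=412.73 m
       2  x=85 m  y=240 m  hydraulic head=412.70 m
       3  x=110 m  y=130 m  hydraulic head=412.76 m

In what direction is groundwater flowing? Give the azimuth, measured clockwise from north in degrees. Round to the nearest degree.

With h = a·x + b·y + c and 1 as origin, the differences give:
  (-115)·a + 130·b = -0.03
  (-90)·a + 20·b = +0.03
Eliminate b (×20 and ×130, subtract): 9400·a = -4.500 → a = ∂h/∂x = -0.0004787
Back-substitute: b = ∂h/∂y = -0.0006543.
Flow direction (−∇h) has components (+0.0004787 E, +0.0006543 N).
Azimuth = atan2(E, N) = atan2(+0.0004787, +0.0006543) = 36.2° ≈ 036°.

036°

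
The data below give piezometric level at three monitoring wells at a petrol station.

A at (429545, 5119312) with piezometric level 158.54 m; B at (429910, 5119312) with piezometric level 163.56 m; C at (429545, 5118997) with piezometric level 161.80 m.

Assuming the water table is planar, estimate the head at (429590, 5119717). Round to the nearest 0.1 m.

155.0 m

∂h/∂x = (163.56 − 158.54) / (429910 − 429545) = +0.01375
∂h/∂y = (161.80 − 158.54) / (5118997 − 5119312) = -0.01035
h(429590, 5119717) = 158.54 + (+0.01375)·(45) + (-0.01035)·(405) = 158.54 +0.619 -4.191 = 154.967 m.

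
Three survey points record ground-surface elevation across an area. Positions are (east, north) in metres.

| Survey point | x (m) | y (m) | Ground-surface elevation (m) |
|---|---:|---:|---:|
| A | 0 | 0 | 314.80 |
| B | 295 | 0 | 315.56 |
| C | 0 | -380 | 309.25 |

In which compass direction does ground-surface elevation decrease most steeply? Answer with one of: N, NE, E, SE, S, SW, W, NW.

∂z/∂x = (315.56 − 314.80) / (295 − 0) = +0.002576
∂z/∂y = (309.25 − 314.80) / (-380 − 0) = +0.01461
Steepest decrease is along −∇f = (-0.002576 E, -0.01461 N) → south.

S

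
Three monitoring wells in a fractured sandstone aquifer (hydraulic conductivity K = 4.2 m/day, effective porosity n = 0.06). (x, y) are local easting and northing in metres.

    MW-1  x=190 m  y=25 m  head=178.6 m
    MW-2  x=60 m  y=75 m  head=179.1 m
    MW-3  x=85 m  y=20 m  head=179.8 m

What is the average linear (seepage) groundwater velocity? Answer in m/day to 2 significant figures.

With h = a·x + b·y + c and MW-1 as origin, the differences give:
  (-130)·a + 50·b = +0.5
  (-105)·a + (-5)·b = +1.2
Eliminate b (×(-5) and ×50, subtract): 5900·a = -62.50 → a = ∂h/∂x = -0.01059
Back-substitute: b = ∂h/∂y = -0.01754.
|∇h| = √(-0.01059² + -0.01754²) = 0.02049
Seepage velocity v = K·i/n = 4.2 × 0.02049 / 0.06 = 1.434 m/day.

1.4 m/day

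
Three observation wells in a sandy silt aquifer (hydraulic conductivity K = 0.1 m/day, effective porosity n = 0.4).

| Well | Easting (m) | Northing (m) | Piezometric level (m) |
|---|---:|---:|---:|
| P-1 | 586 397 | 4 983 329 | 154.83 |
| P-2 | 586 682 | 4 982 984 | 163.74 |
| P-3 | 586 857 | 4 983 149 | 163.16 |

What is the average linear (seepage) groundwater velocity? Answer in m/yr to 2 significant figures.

1.8 m/yr

Taking P-1 as reference: P-2−P-1 = (285, -345, +8.91); P-3−P-1 = (460, -180, +8.33).
Determinant of the coordinate differences = 285·(-180) − 460·(-345) = 107400.
∂h/∂x = [(+8.91)·(-180) − (+8.33)·(-345)] / 107400 = +0.01183
∂h/∂y = [285·(+8.33) − 460·(+8.91)] / 107400 = -0.01606
|∇h| = √(0.01183² + -0.01606²) = 0.01995
Seepage velocity v = K·i/n = 0.1 × 0.01995 / 0.4 = 0.004987 m/day = 1.822 m/yr.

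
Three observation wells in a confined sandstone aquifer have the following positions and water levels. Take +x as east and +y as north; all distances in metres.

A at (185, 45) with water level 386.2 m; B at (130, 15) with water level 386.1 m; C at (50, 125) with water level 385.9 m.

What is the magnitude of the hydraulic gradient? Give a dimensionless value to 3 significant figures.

0.00204

Taking A as reference: B−A = (-55, -30, -0.1); C−A = (-135, 80, -0.3).
Determinant of the coordinate differences = (-55)·80 − (-135)·(-30) = -8450.
∂h/∂x = [(-0.1)·80 − (-0.3)·(-30)] / -8450 = +0.002012
∂h/∂y = [(-55)·(-0.3) − (-135)·(-0.1)] / -8450 = -0.0003550
|∇h| = √(0.002012² + -0.0003550²) = 0.002043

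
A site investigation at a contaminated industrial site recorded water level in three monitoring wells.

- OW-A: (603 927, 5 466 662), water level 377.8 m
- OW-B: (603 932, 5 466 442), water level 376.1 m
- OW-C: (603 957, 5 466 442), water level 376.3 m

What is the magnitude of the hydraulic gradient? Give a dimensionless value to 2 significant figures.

0.011

With h = a·x + b·y + c and OW-A as origin, the differences give:
  5·a + (-220)·b = -1.7
  30·a + (-220)·b = -1.5
Eliminate b (×(-220) and ×(-220), subtract): 5500·a = 44.00 → a = ∂h/∂x = +0.008000
Back-substitute: b = ∂h/∂y = +0.007909.
|∇h| = √(0.008000² + 0.007909²) = 0.01125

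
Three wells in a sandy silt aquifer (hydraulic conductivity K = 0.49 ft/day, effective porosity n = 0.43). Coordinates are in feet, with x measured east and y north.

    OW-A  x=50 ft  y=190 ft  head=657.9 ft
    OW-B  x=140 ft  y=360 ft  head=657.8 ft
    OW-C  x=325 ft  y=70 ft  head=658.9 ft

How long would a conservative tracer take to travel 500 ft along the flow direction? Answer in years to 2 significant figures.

350 years

Differences from OW-A: to OW-B (Δx, Δy, Δh) = (90, 170, -0.1); to OW-C = (275, -120, +1.0).
Solve a·Δx + b·Δy = Δh: det = 90·(-120) − 275·170 = -57550.
∂h/∂x = [(-0.1)·(-120) − (+1.0)·170] / -57550 = +0.002745
∂h/∂y = [90·(+1.0) − 275·(-0.1)] / -57550 = -0.002042
|∇h| = √(0.002745² + -0.002042²) = 0.003421
Seepage velocity v = K·i/n = 0.49 × 0.003421 / 0.43 = 0.003898 ft/day.
t = 500 / 0.003898 = 1.283e+05 days = 351 years.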